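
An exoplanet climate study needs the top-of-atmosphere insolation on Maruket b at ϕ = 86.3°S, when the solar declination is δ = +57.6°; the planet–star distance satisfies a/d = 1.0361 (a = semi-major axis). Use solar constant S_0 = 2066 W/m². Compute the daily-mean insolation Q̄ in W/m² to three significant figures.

Q̄ ≈ 0.00 W/m²

cos h₀ = −tan(-86.3°) tan(+57.600°) = 24.3671 ≥ 1 ⇒ polar night, h₀ = 0 and Q̄ = 0.
Inverse-square distance factor (a/d)² = 1.0361² = 1.073503.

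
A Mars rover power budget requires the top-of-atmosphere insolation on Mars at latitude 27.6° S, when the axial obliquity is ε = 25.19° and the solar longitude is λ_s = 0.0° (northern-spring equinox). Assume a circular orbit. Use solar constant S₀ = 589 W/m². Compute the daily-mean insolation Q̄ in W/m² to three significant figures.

Solar declination: sin δ = sin ε · sin λ_s = sin 25.19° × sin 0.0° = 0.00000, so δ = +0.000°.
cos H₀ = −tan(-27.6°) tan(+0.000°) = 0.0000, H₀ = 1.5708 rad.
Bracket: H₀ sin φ sin δ + cos φ cos δ sin H₀ = 1.5708×-0.46330×0.00000 + 0.88620×1.00000×1.00000 = -0.000000 + 0.886200 = 0.886200.
Q̄ = (S₀/π) × [bracket] = (589/π) × 0.886200 = 166.1 W/m².

Q̄ ≈ 166 W/m²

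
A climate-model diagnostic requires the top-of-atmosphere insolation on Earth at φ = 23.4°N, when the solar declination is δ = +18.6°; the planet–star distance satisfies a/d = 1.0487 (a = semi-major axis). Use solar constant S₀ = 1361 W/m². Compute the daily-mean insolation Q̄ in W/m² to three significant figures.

cos H₀ = −tan(+23.4°) tan(+18.600°) = -0.1456, H₀ = 1.7169 rad.
Bracket: H₀ sin φ sin δ + cos φ cos δ sin H₀ = 1.7169×0.39715×0.31896 + 0.91775×0.94777×0.98934 = 0.217488 + 0.860544 = 1.078032.
Inverse-square distance factor (a/d)² = 1.0487² = 1.099772.
Q̄ = (S₀/π) × 1.099772 × [bracket] = (1361/π) × 1.099772 × 1.078032 = 513.6 W/m².

Q̄ ≈ 514 W/m²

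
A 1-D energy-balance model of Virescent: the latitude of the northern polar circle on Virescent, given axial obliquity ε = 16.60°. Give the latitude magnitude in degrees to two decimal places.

73.40°

The polar circle is the lowest latitude that experiences at least one full rotation of continuous daylight at the northern-summer solstice; it lies at |φ| = 90° − ε = 90° − 16.60° = 73.40°.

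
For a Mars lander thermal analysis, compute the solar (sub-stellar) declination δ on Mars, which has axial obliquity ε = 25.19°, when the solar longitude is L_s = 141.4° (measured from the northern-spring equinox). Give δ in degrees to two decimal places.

sin δ = sin ε · sin L_s = sin 25.19° × sin 141.4° = 0.265536.
δ = arcsin(0.265536) = +15.40°.

δ = +15.40°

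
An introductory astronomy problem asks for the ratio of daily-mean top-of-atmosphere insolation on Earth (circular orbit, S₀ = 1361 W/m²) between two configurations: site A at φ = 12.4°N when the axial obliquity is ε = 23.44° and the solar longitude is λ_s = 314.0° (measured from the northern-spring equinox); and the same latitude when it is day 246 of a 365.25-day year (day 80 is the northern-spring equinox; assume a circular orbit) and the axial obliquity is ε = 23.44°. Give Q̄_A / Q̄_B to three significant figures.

Q̄_A / Q̄_B ≈ 0.834

— Configuration A (φ=+12.4°):
Solar declination: sin δ = sin ε · sin λ_s = sin 23.44° × sin 314.0° = -0.28615, so δ = -16.627°.
cos H₀ = −tan(+12.4°) tan(-16.627°) = 0.0657, H₀ = 1.5051 rad.
Bracket: H₀ sin φ sin δ + cos φ cos δ sin H₀ = 1.5051×0.21474×-0.28615 + 0.97667×0.95819×0.99784 = -0.092485 + 0.933814 = 0.841329.
Q̄ = (S₀/π) × [bracket] = (1361/π) × 0.841329 = 364.48 W/m².
— Configuration B (φ=+12.4°):
Solar longitude: λ_s = 360° × (246 − 80)/365.25 = 163.614°.
sin δ = sin 23.44° × sin 163.614° = 0.11222, so δ = +6.443°.
cos H₀ = −tan(+12.4°) tan(+6.443°) = -0.0248, H₀ = 1.5956 rad.
Bracket: H₀ sin φ sin δ + cos φ cos δ sin H₀ = 1.5956×0.21474×0.11222 + 0.97667×0.99368×0.99969 = 0.038451 + 0.970197 = 1.008648.
Q̄ = (S₀/π) × [bracket] = (1361/π) × 1.008648 = 436.97 W/m².
Ratio Q̄_A / Q̄_B = 364.48 / 436.97 = 0.8341.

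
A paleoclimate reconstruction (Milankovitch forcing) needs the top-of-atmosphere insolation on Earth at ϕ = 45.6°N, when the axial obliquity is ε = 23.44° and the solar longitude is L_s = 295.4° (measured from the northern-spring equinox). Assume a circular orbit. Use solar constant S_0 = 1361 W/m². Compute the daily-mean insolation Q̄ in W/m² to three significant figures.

Solar declination: sin δ = sin ε · sin L_s = sin 23.44° × sin 295.4° = -0.35934, so δ = -21.059°.
cos h₀ = −tan(+45.6°) tan(-21.059°) = 0.3932, h₀ = 1.1667 rad.
Bracket: h₀ sin ϕ sin δ + cos ϕ cos δ sin h₀ = 1.1667×0.71447×-0.35934 + 0.69966×0.93321×0.91945 = -0.299536 + 0.600336 = 0.300800.
Q̄ = (S_0/π) × [bracket] = (1361/π) × 0.300800 = 130.3 W/m².

Q̄ ≈ 130 W/m²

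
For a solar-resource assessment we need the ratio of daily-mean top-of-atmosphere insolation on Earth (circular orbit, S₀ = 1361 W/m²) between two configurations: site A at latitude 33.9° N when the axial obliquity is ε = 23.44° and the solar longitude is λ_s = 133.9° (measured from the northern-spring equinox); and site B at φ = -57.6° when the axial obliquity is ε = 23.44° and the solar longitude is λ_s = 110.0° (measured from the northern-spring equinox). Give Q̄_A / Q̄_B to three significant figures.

Q̄_A / Q̄_B ≈ 10.1

— Configuration A (φ=+33.9°):
Solar declination: sin δ = sin ε · sin λ_s = sin 23.44° × sin 133.9° = 0.28663, so δ = +16.656°.
cos H₀ = −tan(+33.9°) tan(+16.656°) = -0.2010, H₀ = 1.7732 rad.
Bracket: H₀ sin φ sin δ + cos φ cos δ sin H₀ = 1.7732×0.55775×0.28663 + 0.83001×0.95804×0.97958 = 0.283478 + 0.778945 = 1.062423.
Q̄ = (S₀/π) × [bracket] = (1361/π) × 1.062423 = 460.26 W/m².
— Configuration B (φ=-57.6°):
Solar declination: sin δ = sin ε · sin λ_s = sin 23.44° × sin 110.0° = 0.37380, so δ = +21.950°.
cos H₀ = −tan(-57.6°) tan(+21.950°) = 0.6350, H₀ = 0.8827 rad.
Bracket: H₀ sin φ sin δ + cos φ cos δ sin H₀ = 0.8827×-0.84433×0.37380 + 0.53583×0.92751×0.77247 = -0.278589 + 0.383908 = 0.105319.
Q̄ = (S₀/π) × [bracket] = (1361/π) × 0.105319 = 45.626 W/m².
Ratio Q̄_A / Q̄_B = 460.26 / 45.626 = 10.09.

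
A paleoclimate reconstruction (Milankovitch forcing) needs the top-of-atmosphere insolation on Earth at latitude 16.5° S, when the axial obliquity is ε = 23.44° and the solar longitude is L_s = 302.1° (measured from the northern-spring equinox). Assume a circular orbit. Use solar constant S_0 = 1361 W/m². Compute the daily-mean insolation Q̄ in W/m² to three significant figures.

Q̄ ≈ 458 W/m²

Solar declination: sin δ = sin ε · sin L_s = sin 23.44° × sin 302.1° = -0.33698, so δ = -19.693°.
cos h₀ = −tan(-16.5°) tan(-19.693°) = -0.1060, h₀ = 1.6770 rad.
Bracket: h₀ sin ϕ sin δ + cos ϕ cos δ sin h₀ = 1.6770×-0.28402×-0.33698 + 0.95882×0.94151×0.99436 = 0.160504 + 0.897647 = 1.058151.
Q̄ = (S_0/π) × [bracket] = (1361/π) × 1.058151 = 458.4 W/m².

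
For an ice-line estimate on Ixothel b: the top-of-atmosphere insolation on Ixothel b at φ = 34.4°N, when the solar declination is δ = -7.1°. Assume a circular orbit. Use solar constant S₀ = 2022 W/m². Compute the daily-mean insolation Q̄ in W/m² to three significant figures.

cos H₀ = −tan(+34.4°) tan(-7.100°) = 0.0853, H₀ = 1.4854 rad.
Bracket: H₀ sin φ sin δ + cos φ cos δ sin H₀ = 1.4854×0.56497×-0.12360 + 0.82511×0.99233×0.99636 = -0.103726 + 0.815801 = 0.712075.
Q̄ = (S₀/π) × [bracket] = (2022/π) × 0.712075 = 458.3 W/m².

Q̄ ≈ 458 W/m²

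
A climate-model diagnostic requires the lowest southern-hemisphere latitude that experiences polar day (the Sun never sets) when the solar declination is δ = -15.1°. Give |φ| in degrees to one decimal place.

Polar day requires cos H₀ = −tan φ tan δ ≤ −1, i.e. tan φ tan δ ≥ 1.
The boundary is |tan φ| · |tan δ| = 1, so |φ| = 90° − |δ| = 90° − 15.1° = 74.9° in the southern hemisphere.

|φ| = 74.9°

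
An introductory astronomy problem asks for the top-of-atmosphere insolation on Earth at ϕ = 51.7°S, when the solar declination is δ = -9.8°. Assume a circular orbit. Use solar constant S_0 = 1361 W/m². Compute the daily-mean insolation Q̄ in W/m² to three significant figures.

Q̄ ≈ 362 W/m²

cos h₀ = −tan(-51.7°) tan(-9.800°) = -0.2187, h₀ = 1.7913 rad.
Bracket: h₀ sin ϕ sin δ + cos ϕ cos δ sin h₀ = 1.7913×-0.78478×-0.17021 + 0.61978×0.98541×0.97579 = 0.239277 + 0.595951 = 0.835228.
Q̄ = (S_0/π) × [bracket] = (1361/π) × 0.835228 = 361.8 W/m².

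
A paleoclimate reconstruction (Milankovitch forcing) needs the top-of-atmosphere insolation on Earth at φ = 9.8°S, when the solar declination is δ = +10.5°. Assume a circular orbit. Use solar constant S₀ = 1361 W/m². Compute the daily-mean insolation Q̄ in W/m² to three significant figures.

Q̄ ≈ 399 W/m²

cos H₀ = −tan(-9.8°) tan(+10.500°) = 0.0320, H₀ = 1.5388 rad.
Bracket: H₀ sin φ sin δ + cos φ cos δ sin H₀ = 1.5388×-0.17021×0.18224 + 0.98541×0.98325×0.99949 = -0.047732 + 0.968410 = 0.920678.
Q̄ = (S₀/π) × [bracket] = (1361/π) × 0.920678 = 398.9 W/m².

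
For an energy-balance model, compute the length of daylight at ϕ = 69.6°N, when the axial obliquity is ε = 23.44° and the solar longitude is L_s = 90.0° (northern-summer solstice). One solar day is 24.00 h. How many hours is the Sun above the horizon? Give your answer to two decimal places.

Solar declination: sin δ = sin ε · sin L_s = sin 23.44° × sin 90.0° = 0.39779, so δ = +23.440°.
Sunrise equation: cos h₀ = −tan ϕ · tan δ = -1.1658 ≤ −1, so the Sun never sets (polar day) and h₀ = π.
Daylight = 2h₀/(2π) × 24.00 h = (3.1416/π) × 24.00 = 24.00 h.

24.00 h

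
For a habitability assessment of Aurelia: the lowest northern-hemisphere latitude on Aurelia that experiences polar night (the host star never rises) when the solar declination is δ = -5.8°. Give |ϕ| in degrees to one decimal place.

Polar night requires cos h₀ = −tan ϕ tan δ ≥ 1, i.e. tan ϕ tan δ ≤ −1.
The boundary is |tan ϕ| · |tan δ| = 1, so |ϕ| = 90° − |δ| = 90° − 5.8° = 84.2° in the northern hemisphere.

|ϕ| = 84.2°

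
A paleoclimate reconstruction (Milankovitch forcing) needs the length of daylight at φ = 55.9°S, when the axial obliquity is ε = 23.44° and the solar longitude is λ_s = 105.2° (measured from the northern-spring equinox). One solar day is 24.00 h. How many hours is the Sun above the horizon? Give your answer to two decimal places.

6.95 h

Solar declination: sin δ = sin ε · sin λ_s = sin 23.44° × sin 105.2° = 0.38387, so δ = +22.574°.
cos H₀ = −tan φ · tan δ = −tan(-55.9°) × tan(+22.574°) = 0.6140, so H₀ = 0.9097 rad = 52.12°.
Daylight = 2H₀/(2π) × 24.00 h = (0.9097/π) × 24.00 = 6.95 h.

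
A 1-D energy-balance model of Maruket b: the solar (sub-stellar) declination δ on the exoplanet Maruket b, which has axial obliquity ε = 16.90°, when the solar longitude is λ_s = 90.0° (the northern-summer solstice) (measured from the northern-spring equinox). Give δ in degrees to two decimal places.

δ = +16.90°

sin δ = sin ε · sin λ_s = sin 16.90° × sin 90.0° = 0.290702.
δ = arcsin(0.290702) = +16.90°.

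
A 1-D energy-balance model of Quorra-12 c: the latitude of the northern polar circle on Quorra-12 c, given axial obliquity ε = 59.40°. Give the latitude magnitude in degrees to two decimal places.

30.60°

The polar circle is the lowest latitude that experiences at least one full rotation of continuous daylight at the northern-summer solstice; it lies at |φ| = 90° − ε = 90° − 59.40° = 30.60°.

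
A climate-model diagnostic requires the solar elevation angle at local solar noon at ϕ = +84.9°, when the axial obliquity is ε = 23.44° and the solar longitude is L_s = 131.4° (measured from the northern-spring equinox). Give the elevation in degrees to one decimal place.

22.5°

Solar declination: sin δ = sin ε · sin L_s = sin 23.44° × sin 131.4° = 0.29839, so δ = +17.361°.
At local noon the hour angle is zero, so the zenith angle equals |ϕ − δ| = |+84.9° − (+17.361°)| = 67.539°.
Elevation = 90° − 67.539° = 22.5°.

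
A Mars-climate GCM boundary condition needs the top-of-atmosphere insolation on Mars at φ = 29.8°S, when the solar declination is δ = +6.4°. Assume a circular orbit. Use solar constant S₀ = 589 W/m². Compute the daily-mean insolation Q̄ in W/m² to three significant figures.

Q̄ ≈ 146 W/m²

cos H₀ = −tan(-29.8°) tan(+6.400°) = 0.0642, H₀ = 1.5065 rad.
Bracket: H₀ sin φ sin δ + cos φ cos δ sin H₀ = 1.5065×-0.49697×0.11147 + 0.86777×0.99377×0.99793 = -0.083456 + 0.860579 = 0.777123.
Q̄ = (S₀/π) × [bracket] = (589/π) × 0.777123 = 145.7 W/m².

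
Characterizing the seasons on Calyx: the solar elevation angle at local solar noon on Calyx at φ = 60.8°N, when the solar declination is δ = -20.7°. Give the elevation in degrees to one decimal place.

8.5°

At local noon the hour angle is zero, so the zenith angle equals |φ − δ| = |+60.8° − (-20.700°)| = 81.500°.
Elevation = 90° − 81.500° = 8.5°.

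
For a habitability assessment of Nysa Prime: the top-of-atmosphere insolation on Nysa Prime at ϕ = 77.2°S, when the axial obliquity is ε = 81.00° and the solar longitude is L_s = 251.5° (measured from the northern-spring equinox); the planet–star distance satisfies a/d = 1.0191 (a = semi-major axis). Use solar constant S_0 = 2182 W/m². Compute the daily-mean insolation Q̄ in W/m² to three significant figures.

Solar declination: sin δ = sin ε · sin L_s = sin 81.00° × sin 251.5° = -0.93665, so δ = -69.496°.
cos h₀ = −tan(-77.2°) tan(-69.496°) = -11.7699 ≤ −1 ⇒ polar day, h₀ = π.
Bracket: h₀ sin ϕ sin δ + cos ϕ cos δ sin h₀ = 3.1416×-0.97515×-0.93665 + 0.22155×0.35027×0.00000 = 2.869457 + 0.000000 = 2.869457.
Inverse-square distance factor (a/d)² = 1.0191² = 1.038565.
Q̄ = (S_0/π) × 1.038565 × [bracket] = (2182/π) × 1.038565 × 2.869457 = 2070 W/m².

Q̄ ≈ 2.07e+03 W/m²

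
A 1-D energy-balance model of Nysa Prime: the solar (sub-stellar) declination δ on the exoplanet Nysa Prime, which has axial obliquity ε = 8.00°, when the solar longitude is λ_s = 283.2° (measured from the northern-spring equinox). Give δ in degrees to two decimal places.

sin δ = sin ε · sin λ_s = sin 8.00° × sin 283.2° = -0.135496.
δ = arcsin(-0.135496) = -7.79°.

δ = -7.79°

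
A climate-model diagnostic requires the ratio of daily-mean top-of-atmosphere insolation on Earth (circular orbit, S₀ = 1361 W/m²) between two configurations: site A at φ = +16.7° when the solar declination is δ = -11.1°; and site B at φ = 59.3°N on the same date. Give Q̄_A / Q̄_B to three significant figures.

— Configuration A (φ=+16.7°):
cos H₀ = −tan(+16.7°) tan(-11.100°) = 0.0589, H₀ = 1.5119 rad.
Bracket: H₀ sin φ sin δ + cos φ cos δ sin H₀ = 1.5119×0.28736×-0.19252 + 0.95782×0.98129×0.99827 = -0.083642 + 0.938273 = 0.854631.
Q̄ = (S₀/π) × [bracket] = (1361/π) × 0.854631 = 370.24 W/m².
— Configuration B (φ=+59.3°):
cos H₀ = −tan(+59.3°) tan(-11.100°) = 0.3304, H₀ = 1.2340 rad.
Bracket: H₀ sin φ sin δ + cos φ cos δ sin H₀ = 1.2340×0.85985×-0.19252 + 0.51054×0.98129×0.94383 = -0.204274 + 0.472847 = 0.268573.
Q̄ = (S₀/π) × [bracket] = (1361/π) × 0.268573 = 116.35 W/m².
Ratio Q̄_A / Q̄_B = 370.24 / 116.35 = 3.182.

Q̄_A / Q̄_B ≈ 3.18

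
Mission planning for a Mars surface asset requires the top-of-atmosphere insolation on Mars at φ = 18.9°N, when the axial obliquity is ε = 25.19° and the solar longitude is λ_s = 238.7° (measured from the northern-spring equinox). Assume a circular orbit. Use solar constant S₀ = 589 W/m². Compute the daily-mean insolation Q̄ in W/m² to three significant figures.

Q̄ ≈ 132 W/m²

Solar declination: sin δ = sin ε · sin λ_s = sin 25.19° × sin 238.7° = -0.36368, so δ = -21.326°.
cos H₀ = −tan(+18.9°) tan(-21.326°) = 0.1337, H₀ = 1.4367 rad.
Bracket: H₀ sin φ sin δ + cos φ cos δ sin H₀ = 1.4367×0.32392×-0.36368 + 0.94609×0.93153×0.99103 = -0.169248 + 0.873406 = 0.704158.
Q̄ = (S₀/π) × [bracket] = (589/π) × 0.704158 = 132.0 W/m².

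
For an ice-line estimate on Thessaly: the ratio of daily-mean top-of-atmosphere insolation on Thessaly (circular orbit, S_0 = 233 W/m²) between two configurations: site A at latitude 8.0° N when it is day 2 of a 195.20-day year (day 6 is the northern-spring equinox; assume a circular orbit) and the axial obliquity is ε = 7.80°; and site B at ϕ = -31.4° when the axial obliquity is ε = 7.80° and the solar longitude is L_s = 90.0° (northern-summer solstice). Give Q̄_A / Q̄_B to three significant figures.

— Configuration A (ϕ=+8.0°):
Solar longitude: L_s = 360° × (2 − 6)/195.20 = -7.377°, i.e. -7.377° + 360° = 352.623°.
sin δ = sin 7.80° × sin 352.623° = -0.01743, so δ = -0.998°.
cos h₀ = −tan(+8.0°) tan(-0.998°) = 0.0024, h₀ = 1.5683 rad.
Bracket: h₀ sin ϕ sin δ + cos ϕ cos δ sin h₀ = 1.5683×0.13917×-0.01743 + 0.99027×0.99985×1.00000 = -0.003804 + 0.990121 = 0.986317.
Q̄ = (S_0/π) × [bracket] = (233/π) × 0.986317 = 73.151 W/m².
— Configuration B (ϕ=-31.4°):
Solar declination: sin δ = sin ε · sin L_s = sin 7.80° × sin 90.0° = 0.13572, so δ = +7.800°.
cos h₀ = −tan(-31.4°) tan(+7.800°) = 0.0836, h₀ = 1.4871 rad.
Bracket: h₀ sin ϕ sin δ + cos ϕ cos δ sin h₀ = 1.4871×-0.52101×0.13572 + 0.85355×0.99075×0.99650 = -0.105155 + 0.842695 = 0.737540.
Q̄ = (S_0/π) × [bracket] = (233/π) × 0.737540 = 54.701 W/m².
Ratio Q̄_A / Q̄_B = 73.151 / 54.701 = 1.337.

Q̄_A / Q̄_B ≈ 1.34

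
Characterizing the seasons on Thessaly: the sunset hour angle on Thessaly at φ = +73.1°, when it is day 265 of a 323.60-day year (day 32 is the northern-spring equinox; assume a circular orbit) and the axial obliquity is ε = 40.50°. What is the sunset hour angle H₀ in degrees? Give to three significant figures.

Solar longitude: λ_s = 360° × (265 − 32)/323.60 = 259.209°.
sin δ = sin 40.50° × sin 259.209° = -0.63796, so δ = -39.640°.
cos H₀ = −tan φ · tan δ = 2.7268 ≥ 1, so the host star never rises (polar night) and H₀ = 0.

H₀ = 0.00°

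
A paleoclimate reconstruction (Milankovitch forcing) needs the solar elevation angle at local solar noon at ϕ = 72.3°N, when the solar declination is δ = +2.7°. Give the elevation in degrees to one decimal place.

At local noon the hour angle is zero, so the zenith angle equals |ϕ − δ| = |+72.3° − (+2.700°)| = 69.600°.
Elevation = 90° − 69.600° = 20.4°.

20.4°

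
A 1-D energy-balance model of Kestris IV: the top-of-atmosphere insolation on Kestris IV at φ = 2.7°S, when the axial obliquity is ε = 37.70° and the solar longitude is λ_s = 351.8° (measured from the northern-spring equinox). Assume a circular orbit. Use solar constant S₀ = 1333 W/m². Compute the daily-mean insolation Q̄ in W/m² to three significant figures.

Q̄ ≈ 425 W/m²

Solar declination: sin δ = sin ε · sin λ_s = sin 37.70° × sin 351.8° = -0.08722, so δ = -5.004°.
cos H₀ = −tan(-2.7°) tan(-5.004°) = -0.0041, H₀ = 1.5749 rad.
Bracket: H₀ sin φ sin δ + cos φ cos δ sin H₀ = 1.5749×-0.04711×-0.08722 + 0.99889×0.99619×0.99999 = 0.006471 + 0.995074 = 1.001545.
Q̄ = (S₀/π) × [bracket] = (1333/π) × 1.001545 = 425.0 W/m².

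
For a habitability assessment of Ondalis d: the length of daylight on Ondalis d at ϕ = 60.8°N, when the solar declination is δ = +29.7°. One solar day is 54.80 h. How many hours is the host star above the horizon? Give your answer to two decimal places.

Sunrise equation: cos h₀ = −tan ϕ · tan δ = -1.0206 ≤ −1, so the host star never sets (polar day) and h₀ = π.
Daylight = 2h₀/(2π) × 54.80 h = (3.1416/π) × 54.80 = 54.80 h.

54.80 h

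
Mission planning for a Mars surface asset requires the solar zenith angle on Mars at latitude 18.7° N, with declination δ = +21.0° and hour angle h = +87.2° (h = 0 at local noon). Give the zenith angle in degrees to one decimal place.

cos θ_z = sin φ sin δ + cos φ cos δ cos h = 0.114897 + 0.043198 = 0.158095.
θ_z = arccos(0.158095) = 80.9°.

θ_z = 80.9°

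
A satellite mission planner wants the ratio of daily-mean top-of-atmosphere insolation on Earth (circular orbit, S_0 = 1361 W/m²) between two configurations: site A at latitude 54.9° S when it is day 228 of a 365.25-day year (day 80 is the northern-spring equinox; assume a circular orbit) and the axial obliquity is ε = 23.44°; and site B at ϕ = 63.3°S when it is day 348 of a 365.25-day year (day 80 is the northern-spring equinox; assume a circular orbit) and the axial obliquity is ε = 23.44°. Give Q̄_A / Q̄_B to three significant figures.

— Configuration A (ϕ=-54.9°):
Solar longitude: L_s = 360° × (228 − 80)/365.25 = 145.873°.
sin δ = sin 23.44° × sin 145.873° = 0.22317, so δ = +12.895°.
cos h₀ = −tan(-54.9°) tan(+12.895°) = 0.3258, h₀ = 1.2390 rad.
Bracket: h₀ sin ϕ sin δ + cos ϕ cos δ sin h₀ = 1.2390×-0.81815×0.22317 + 0.57501×0.97478×0.94545 = -0.226225 + 0.529933 = 0.303708.
Q̄ = (S_0/π) × [bracket] = (1361/π) × 0.303708 = 131.57 W/m².
— Configuration B (ϕ=-63.3°):
Solar longitude: L_s = 360° × (348 − 80)/365.25 = 264.148°.
sin δ = sin 23.44° × sin 264.148° = -0.39572, so δ = -23.311°.
cos h₀ = −tan(-63.3°) tan(-23.311°) = -0.8567, h₀ = 2.5997 rad.
Bracket: h₀ sin ϕ sin δ + cos ϕ cos δ sin h₀ = 2.5997×-0.89337×-0.39572 + 0.44932×0.91837×0.51578 = 0.919057 + 0.212832 = 1.131889.
Q̄ = (S_0/π) × [bracket] = (1361/π) × 1.131889 = 490.36 W/m².
Ratio Q̄_A / Q̄_B = 131.57 / 490.36 = 0.2683.

Q̄_A / Q̄_B ≈ 0.268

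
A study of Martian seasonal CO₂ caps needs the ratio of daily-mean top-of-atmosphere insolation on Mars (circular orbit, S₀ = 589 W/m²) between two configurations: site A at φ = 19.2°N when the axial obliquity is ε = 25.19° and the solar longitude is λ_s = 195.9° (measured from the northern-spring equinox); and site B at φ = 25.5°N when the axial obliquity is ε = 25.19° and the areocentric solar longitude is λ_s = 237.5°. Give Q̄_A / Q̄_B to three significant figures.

Q̄_A / Q̄_B ≈ 1.43

— Configuration A (φ=+19.2°):
Solar declination: sin δ = sin ε · sin λ_s = sin 25.19° × sin 195.9° = -0.11660, so δ = -6.696°.
cos H₀ = −tan(+19.2°) tan(-6.696°) = 0.0409, H₀ = 1.5299 rad.
Bracket: H₀ sin φ sin δ + cos φ cos δ sin H₀ = 1.5299×0.32887×-0.11660 + 0.94438×0.99318×0.99916 = -0.058666 + 0.937151 = 0.878485.
Q̄ = (S₀/π) × [bracket] = (589/π) × 0.878485 = 164.70 W/m².
— Configuration B (φ=+25.5°):
sin δ = sin 25.19° × sin 237.5° = -0.35897, so δ = -21.037°.
cos H₀ = −tan(+25.5°) tan(-21.037°) = 0.1834, H₀ = 1.3863 rad.
Bracket: H₀ sin φ sin δ + cos φ cos δ sin H₀ = 1.3863×0.43051×-0.35897 + 0.90259×0.93335×0.98303 = -0.214239 + 0.828136 = 0.613897.
Q̄ = (S₀/π) × [bracket] = (589/π) × 0.613897 = 115.10 W/m².
Ratio Q̄_A / Q̄_B = 164.70 / 115.10 = 1.431.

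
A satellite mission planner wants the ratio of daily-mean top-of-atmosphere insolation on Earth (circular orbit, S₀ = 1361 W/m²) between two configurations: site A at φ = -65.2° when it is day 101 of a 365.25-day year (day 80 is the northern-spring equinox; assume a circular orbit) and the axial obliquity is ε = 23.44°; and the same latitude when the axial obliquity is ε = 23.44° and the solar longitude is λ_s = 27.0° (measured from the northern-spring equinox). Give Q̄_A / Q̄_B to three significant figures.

— Configuration A (φ=-65.2°):
Solar longitude: λ_s = 360° × (101 − 80)/365.25 = 20.698°.
sin δ = sin 23.44° × sin 20.698° = 0.14060, so δ = +8.082°.
cos H₀ = −tan(-65.2°) tan(+8.082°) = 0.3073, H₀ = 1.2584 rad.
Bracket: H₀ sin φ sin δ + cos φ cos δ sin H₀ = 1.2584×-0.90778×0.14060 + 0.41945×0.99007×0.95160 = -0.160614 + 0.395185 = 0.234571.
Q̄ = (S₀/π) × [bracket] = (1361/π) × 0.234571 = 101.62 W/m².
— Configuration B (φ=-65.2°):
Solar declination: sin δ = sin ε · sin λ_s = sin 23.44° × sin 27.0° = 0.18059, so δ = +10.404°.
cos H₀ = −tan(-65.2°) tan(+10.404°) = 0.3974, H₀ = 1.1621 rad.
Bracket: H₀ sin φ sin δ + cos φ cos δ sin H₀ = 1.1621×-0.90778×0.18059 + 0.41945×0.98356×0.91766 = -0.190510 + 0.378585 = 0.188075.
Q̄ = (S₀/π) × [bracket] = (1361/π) × 0.188075 = 81.478 W/m².
Ratio Q̄_A / Q̄_B = 101.62 / 81.478 = 1.247.

Q̄_A / Q̄_B ≈ 1.25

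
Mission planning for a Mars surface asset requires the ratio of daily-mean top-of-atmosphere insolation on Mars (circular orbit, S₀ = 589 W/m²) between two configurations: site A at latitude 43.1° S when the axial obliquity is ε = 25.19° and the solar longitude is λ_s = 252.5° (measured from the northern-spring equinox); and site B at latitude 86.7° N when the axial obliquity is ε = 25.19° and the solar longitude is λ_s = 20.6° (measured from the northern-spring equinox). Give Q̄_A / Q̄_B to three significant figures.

Q̄_A / Q̄_B ≈ 2.47

— Configuration A (φ=-43.1°):
Solar declination: sin δ = sin ε · sin λ_s = sin 25.19° × sin 252.5° = -0.40592, so δ = -23.949°.
cos H₀ = −tan(-43.1°) tan(-23.949°) = -0.4156, H₀ = 1.9994 rad.
Bracket: H₀ sin φ sin δ + cos φ cos δ sin H₀ = 1.9994×-0.68327×-0.40592 + 0.73016×0.91391×0.90953 = 0.554540 + 0.606930 = 1.161470.
Q̄ = (S₀/π) × [bracket] = (589/π) × 1.161470 = 217.76 W/m².
— Configuration B (φ=+86.7°):
Solar declination: sin δ = sin ε · sin λ_s = sin 25.19° × sin 20.6° = 0.14975, so δ = +8.613°.
cos H₀ = −tan(+86.7°) tan(+8.613°) = -2.6268 ≤ −1 ⇒ polar day, H₀ = π.
Bracket: H₀ sin φ sin δ + cos φ cos δ sin H₀ = 3.1416×0.99834×0.14975 + 0.05756×0.98872×0.00000 = 0.469674 + 0.000000 = 0.469674.
Q̄ = (S₀/π) × [bracket] = (589/π) × 0.469674 = 88.057 W/m².
Ratio Q̄_A / Q̄_B = 217.76 / 88.057 = 2.473.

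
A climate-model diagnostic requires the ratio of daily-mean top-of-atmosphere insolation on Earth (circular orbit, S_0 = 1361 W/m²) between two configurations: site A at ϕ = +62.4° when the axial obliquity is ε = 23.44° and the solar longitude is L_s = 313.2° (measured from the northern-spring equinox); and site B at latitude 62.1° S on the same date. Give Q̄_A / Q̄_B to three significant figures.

— Configuration A (ϕ=+62.4°):
Solar declination: sin δ = sin ε · sin L_s = sin 23.44° × sin 313.2° = -0.28998, so δ = -16.856°.
cos h₀ = −tan(+62.4°) tan(-16.856°) = 0.5796, h₀ = 0.9526 rad.
Bracket: h₀ sin ϕ sin δ + cos ϕ cos δ sin h₀ = 0.9526×0.88620×-0.28998 + 0.46330×0.95703×0.81492 = -0.244799 + 0.361329 = 0.116530.
Q̄ = (S_0/π) × [bracket] = (1361/π) × 0.116530 = 50.483 W/m².
— Configuration B (ϕ=-62.1°):
cos h₀ = −tan(-62.1°) tan(-16.856°) = -0.5723, h₀ = 2.1801 rad.
Bracket: h₀ sin ϕ sin δ + cos ϕ cos δ sin h₀ = 2.1801×-0.88377×-0.28998 + 0.46793×0.95703×0.82008 = 0.558706 + 0.367251 = 0.925957.
Q̄ = (S_0/π) × [bracket] = (1361/π) × 0.925957 = 401.14 W/m².
Ratio Q̄_A / Q̄_B = 50.483 / 401.14 = 0.1258.

Q̄_A / Q̄_B ≈ 0.126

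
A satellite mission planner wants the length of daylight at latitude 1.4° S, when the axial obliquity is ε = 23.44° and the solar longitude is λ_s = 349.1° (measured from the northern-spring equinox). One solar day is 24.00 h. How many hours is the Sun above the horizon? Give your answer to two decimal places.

Solar declination: sin δ = sin ε · sin λ_s = sin 23.44° × sin 349.1° = -0.07522, so δ = -4.314°.
cos H₀ = −tan φ · tan δ = −tan(-1.4°) × tan(-4.314°) = -0.0018, so H₀ = 1.5726 rad = 90.11°.
Daylight = 2H₀/(2π) × 24.00 h = (1.5726/π) × 24.00 = 12.01 h.

12.01 h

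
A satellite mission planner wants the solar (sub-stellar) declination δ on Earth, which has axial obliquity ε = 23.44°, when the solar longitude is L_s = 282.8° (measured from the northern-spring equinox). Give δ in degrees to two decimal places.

δ = -22.82°

sin δ = sin ε · sin L_s = sin 23.44° × sin 282.8° = -0.387903.
δ = arcsin(-0.387903) = -22.82°.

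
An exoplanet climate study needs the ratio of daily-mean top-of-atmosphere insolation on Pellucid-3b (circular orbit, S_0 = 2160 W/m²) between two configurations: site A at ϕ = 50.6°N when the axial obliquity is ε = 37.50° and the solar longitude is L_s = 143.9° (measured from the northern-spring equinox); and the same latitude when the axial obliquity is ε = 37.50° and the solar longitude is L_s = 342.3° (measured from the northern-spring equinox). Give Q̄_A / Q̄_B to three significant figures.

Q̄_A / Q̄_B ≈ 2.63

— Configuration A (ϕ=+50.6°):
Solar declination: sin δ = sin ε · sin L_s = sin 37.50° × sin 143.9° = 0.35868, so δ = +21.019°.
cos h₀ = −tan(+50.6°) tan(+21.019°) = -0.4678, h₀ = 2.0576 rad.
Bracket: h₀ sin ϕ sin δ + cos ϕ cos δ sin h₀ = 2.0576×0.77273×0.35868 + 0.63473×0.93346×0.88384 = 0.570290 + 0.523671 = 1.093961.
Q̄ = (S_0/π) × [bracket] = (2160/π) × 1.093961 = 752.15 W/m².
— Configuration B (ϕ=+50.6°):
Solar declination: sin δ = sin ε · sin L_s = sin 37.50° × sin 342.3° = -0.18508, so δ = -10.666°.
cos h₀ = −tan(+50.6°) tan(-10.666°) = 0.2293, h₀ = 1.3395 rad.
Bracket: h₀ sin ϕ sin δ + cos ϕ cos δ sin h₀ = 1.3395×0.77273×-0.18508 + 0.63473×0.98272×0.97336 = -0.191571 + 0.607145 = 0.415574.
Q̄ = (S_0/π) × [bracket] = (2160/π) × 0.415574 = 285.73 W/m².
Ratio Q̄_A / Q̄_B = 752.15 / 285.73 = 2.632.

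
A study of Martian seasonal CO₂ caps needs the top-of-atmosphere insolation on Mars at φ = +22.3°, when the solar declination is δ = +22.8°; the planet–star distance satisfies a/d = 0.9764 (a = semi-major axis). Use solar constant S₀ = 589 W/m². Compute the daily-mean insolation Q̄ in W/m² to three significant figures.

cos H₀ = −tan(+22.3°) tan(+22.800°) = -0.1724, H₀ = 1.7441 rad.
Bracket: H₀ sin φ sin δ + cos φ cos δ sin H₀ = 1.7441×0.37946×0.38752 + 0.92521×0.92186×0.98503 = 0.256467 + 0.840146 = 1.096613.
Inverse-square distance factor (a/d)² = 0.9764² = 0.953357.
Q̄ = (S₀/π) × 0.953357 × [bracket] = (589/π) × 0.953357 × 1.096613 = 196.0 W/m².

Q̄ ≈ 196 W/m²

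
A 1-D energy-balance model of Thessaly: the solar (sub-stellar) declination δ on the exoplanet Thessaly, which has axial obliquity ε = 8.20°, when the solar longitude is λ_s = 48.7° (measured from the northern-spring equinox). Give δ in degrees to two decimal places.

sin δ = sin ε · sin λ_s = sin 8.20° × sin 48.7° = 0.107152.
δ = arcsin(0.107152) = +6.15°.

δ = +6.15°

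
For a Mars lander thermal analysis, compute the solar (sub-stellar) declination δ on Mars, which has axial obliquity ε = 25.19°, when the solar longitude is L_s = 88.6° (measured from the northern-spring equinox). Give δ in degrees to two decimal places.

sin δ = sin ε · sin L_s = sin 25.19° × sin 88.6° = 0.425494.
δ = arcsin(0.425494) = +25.18°.

δ = +25.18°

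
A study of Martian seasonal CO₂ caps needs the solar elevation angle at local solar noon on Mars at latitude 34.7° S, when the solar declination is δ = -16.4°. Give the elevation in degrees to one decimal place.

At local noon the hour angle is zero, so the zenith angle equals |ϕ − δ| = |-34.7° − (-16.400°)| = 18.300°.
Elevation = 90° − 18.300° = 71.7°.

71.7°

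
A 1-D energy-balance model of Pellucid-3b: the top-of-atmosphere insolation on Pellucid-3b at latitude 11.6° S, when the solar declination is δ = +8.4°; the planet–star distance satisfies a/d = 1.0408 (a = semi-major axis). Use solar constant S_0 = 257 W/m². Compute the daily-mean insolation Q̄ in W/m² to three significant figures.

cos h₀ = −tan(-11.6°) tan(+8.400°) = 0.0303, h₀ = 1.5405 rad.
Bracket: h₀ sin ϕ sin δ + cos ϕ cos δ sin h₀ = 1.5405×-0.20108×0.14608 + 0.97958×0.98927×0.99954 = -0.045250 + 0.968623 = 0.923373.
Inverse-square distance factor (a/d)² = 1.0408² = 1.083265.
Q̄ = (S_0/π) × 1.083265 × [bracket] = (257/π) × 1.083265 × 0.923373 = 81.83 W/m².

Q̄ ≈ 81.8 W/m²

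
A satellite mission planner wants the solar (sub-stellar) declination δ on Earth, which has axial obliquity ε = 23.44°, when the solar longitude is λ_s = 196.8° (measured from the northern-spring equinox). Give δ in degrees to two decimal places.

sin δ = sin ε · sin λ_s = sin 23.44° × sin 196.8° = -0.114974.
δ = arcsin(-0.114974) = -6.60°.

δ = -6.60°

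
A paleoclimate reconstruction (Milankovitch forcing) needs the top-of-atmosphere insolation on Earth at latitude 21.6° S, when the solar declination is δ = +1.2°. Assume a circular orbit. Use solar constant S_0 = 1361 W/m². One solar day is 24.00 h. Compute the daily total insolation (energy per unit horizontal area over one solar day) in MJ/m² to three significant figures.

cos h₀ = −tan(-21.6°) tan(+1.200°) = 0.0083, h₀ = 1.5625 rad.
Bracket: h₀ sin ϕ sin δ + cos ϕ cos δ sin h₀ = 1.5625×-0.36812×0.02094 + 0.92978×0.99978×0.99997 = -0.012044 + 0.929548 = 0.917504.
Q̄ = (S_0/π) × [bracket] = (1361/π) × 0.917504 = 397.48 W/m².
Daily total = Q̄ × 24.00 h × 3600 s/h = 397.48 × 24.00 × 3600 / 10⁶ = 34.34 MJ/m².

34.3 MJ/m²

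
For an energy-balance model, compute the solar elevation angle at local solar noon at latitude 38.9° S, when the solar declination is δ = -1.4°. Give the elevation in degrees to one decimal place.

52.5°

At local noon the hour angle is zero, so the zenith angle equals |φ − δ| = |-38.9° − (-1.400°)| = 37.500°.
Elevation = 90° − 37.500° = 52.5°.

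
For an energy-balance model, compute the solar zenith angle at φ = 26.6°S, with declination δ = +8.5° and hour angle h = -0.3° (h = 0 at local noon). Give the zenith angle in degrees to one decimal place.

θ_z = 35.1°

cos θ_z = sin φ sin δ + cos φ cos δ cos h = -0.066183 + 0.884321 = 0.818138.
θ_z = arccos(0.818138) = 35.1°.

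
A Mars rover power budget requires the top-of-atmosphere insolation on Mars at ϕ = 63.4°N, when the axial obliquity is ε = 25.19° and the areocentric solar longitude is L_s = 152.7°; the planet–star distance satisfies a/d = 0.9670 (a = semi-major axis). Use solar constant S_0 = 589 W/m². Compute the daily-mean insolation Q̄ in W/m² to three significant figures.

sin δ = sin 25.19° × sin 152.7° = 0.19521, so δ = +11.257°.
cos h₀ = −tan(+63.4°) tan(+11.257°) = -0.3975, h₀ = 1.9796 rad.
Bracket: h₀ sin ϕ sin δ + cos ϕ cos δ sin h₀ = 1.9796×0.89415×0.19521 + 0.44776×0.98076×0.91761 = 0.345533 + 0.402964 = 0.748497.
Inverse-square distance factor (a/d)² = 0.9670² = 0.935089.
Q̄ = (S_0/π) × 0.935089 × [bracket] = (589/π) × 0.935089 × 0.748497 = 131.2 W/m².

Q̄ ≈ 131 W/m²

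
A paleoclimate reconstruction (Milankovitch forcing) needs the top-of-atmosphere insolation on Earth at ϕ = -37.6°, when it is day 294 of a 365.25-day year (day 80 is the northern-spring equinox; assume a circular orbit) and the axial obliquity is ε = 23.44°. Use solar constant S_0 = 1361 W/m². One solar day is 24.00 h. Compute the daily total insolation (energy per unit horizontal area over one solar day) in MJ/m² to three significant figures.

Solar longitude: L_s = 360° × (294 − 80)/365.25 = 210.924°.
sin δ = sin 23.44° × sin 210.924° = -0.20442, so δ = -11.796°.
cos h₀ = −tan(-37.6°) tan(-11.796°) = -0.1608, h₀ = 1.7323 rad.
Bracket: h₀ sin ϕ sin δ + cos ϕ cos δ sin h₀ = 1.7323×-0.61015×-0.20442 + 0.79229×0.97888×0.98698 = 0.216064 + 0.765459 = 0.981523.
Q̄ = (S_0/π) × [bracket] = (1361/π) × 0.981523 = 425.22 W/m².
Daily total = Q̄ × 24.00 h × 3600 s/h = 425.22 × 24.00 × 3600 / 10⁶ = 36.74 MJ/m².

36.7 MJ/m²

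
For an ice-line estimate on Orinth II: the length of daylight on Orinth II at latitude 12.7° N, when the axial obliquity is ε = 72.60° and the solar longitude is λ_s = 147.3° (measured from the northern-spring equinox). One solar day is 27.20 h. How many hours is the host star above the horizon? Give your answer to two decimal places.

14.78 h

Solar declination: sin δ = sin ε · sin λ_s = sin 72.60° × sin 147.3° = 0.51552, so δ = +31.032°.
cos H₀ = −tan φ · tan δ = −tan(+12.7°) × tan(+31.032°) = -0.1356, so H₀ = 1.7068 rad = 97.79°.
Daylight = 2H₀/(2π) × 27.20 h = (1.7068/π) × 27.20 = 14.78 h.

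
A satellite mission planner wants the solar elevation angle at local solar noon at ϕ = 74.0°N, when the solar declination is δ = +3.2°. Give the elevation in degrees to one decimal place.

19.2°

At local noon the hour angle is zero, so the zenith angle equals |ϕ − δ| = |+74.0° − (+3.200°)| = 70.800°.
Elevation = 90° − 70.800° = 19.2°.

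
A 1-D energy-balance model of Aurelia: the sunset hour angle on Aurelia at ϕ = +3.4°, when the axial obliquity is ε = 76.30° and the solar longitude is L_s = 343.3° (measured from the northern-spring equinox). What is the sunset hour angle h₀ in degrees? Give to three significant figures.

h₀ = 89.0°

Solar declination: sin δ = sin ε · sin L_s = sin 76.30° × sin 343.3° = -0.27918, so δ = -16.212°.
cos h₀ = −tan ϕ · tan δ = −tan(+3.4°) × tan(-16.212°) = 0.0173, so h₀ = 1.5535 rad = 89.01°.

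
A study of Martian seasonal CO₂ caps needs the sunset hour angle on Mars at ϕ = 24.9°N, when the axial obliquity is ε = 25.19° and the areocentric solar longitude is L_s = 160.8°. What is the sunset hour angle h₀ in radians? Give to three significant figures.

sin δ = sin 25.19° × sin 160.8° = 0.13997, so δ = +8.046°.
cos h₀ = −tan ϕ · tan δ = −tan(+24.9°) × tan(+8.046°) = -0.0656, so h₀ = 1.6365 rad = 93.76°.

h₀ = 1.64 rad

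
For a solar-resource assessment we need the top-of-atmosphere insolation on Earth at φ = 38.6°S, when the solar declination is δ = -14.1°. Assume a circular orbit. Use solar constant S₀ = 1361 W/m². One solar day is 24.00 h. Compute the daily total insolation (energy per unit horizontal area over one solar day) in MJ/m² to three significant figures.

37.9 MJ/m²

cos H₀ = −tan(-38.6°) tan(-14.100°) = -0.2005, H₀ = 1.7727 rad.
Bracket: H₀ sin φ sin δ + cos φ cos δ sin H₀ = 1.7727×-0.62388×-0.24362 + 0.78152×0.96987×0.97969 = 0.269432 + 0.742578 = 1.012010.
Q̄ = (S₀/π) × [bracket] = (1361/π) × 1.012010 = 438.42 W/m².
Daily total = Q̄ × 24.00 h × 3600 s/h = 438.42 × 24.00 × 3600 / 10⁶ = 37.88 MJ/m².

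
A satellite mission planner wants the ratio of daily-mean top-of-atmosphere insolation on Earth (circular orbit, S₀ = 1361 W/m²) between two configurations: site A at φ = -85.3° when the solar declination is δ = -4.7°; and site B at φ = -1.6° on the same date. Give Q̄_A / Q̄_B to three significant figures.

— Configuration A (φ=-85.3°):
cos H₀ = −tan(-85.3°) tan(-4.700°) = -1.0000, H₀ = 3.1416 rad.
Bracket: H₀ sin φ sin δ + cos φ cos δ sin H₀ = 3.1416×-0.99664×-0.08194 + 0.08194×0.99664×0.00000 = 0.256558 + 0.000000 = 0.256558.
Q̄ = (S₀/π) × [bracket] = (1361/π) × 0.256558 = 111.15 W/m².
— Configuration B (φ=-1.6°):
cos H₀ = −tan(-1.6°) tan(-4.700°) = -0.0023, H₀ = 1.5731 rad.
Bracket: H₀ sin φ sin δ + cos φ cos δ sin H₀ = 1.5731×-0.02792×-0.08194 + 0.99961×0.99664×1.00000 = 0.003599 + 0.996251 = 0.999850.
Q̄ = (S₀/π) × [bracket] = (1361/π) × 0.999850 = 433.15 W/m².
Ratio Q̄_A / Q̄_B = 111.15 / 433.15 = 0.2566.

Q̄_A / Q̄_B ≈ 0.257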